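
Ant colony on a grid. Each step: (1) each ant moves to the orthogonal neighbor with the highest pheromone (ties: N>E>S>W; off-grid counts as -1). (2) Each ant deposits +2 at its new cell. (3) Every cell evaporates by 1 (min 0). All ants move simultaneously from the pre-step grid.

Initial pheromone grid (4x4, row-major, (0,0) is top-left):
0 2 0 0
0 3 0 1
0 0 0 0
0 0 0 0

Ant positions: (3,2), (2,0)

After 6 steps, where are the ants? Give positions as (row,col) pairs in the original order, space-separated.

Step 1: ant0:(3,2)->N->(2,2) | ant1:(2,0)->N->(1,0)
  grid max=2 at (1,1)
Step 2: ant0:(2,2)->N->(1,2) | ant1:(1,0)->E->(1,1)
  grid max=3 at (1,1)
Step 3: ant0:(1,2)->W->(1,1) | ant1:(1,1)->E->(1,2)
  grid max=4 at (1,1)
Step 4: ant0:(1,1)->E->(1,2) | ant1:(1,2)->W->(1,1)
  grid max=5 at (1,1)
Step 5: ant0:(1,2)->W->(1,1) | ant1:(1,1)->E->(1,2)
  grid max=6 at (1,1)
Step 6: ant0:(1,1)->E->(1,2) | ant1:(1,2)->W->(1,1)
  grid max=7 at (1,1)

(1,2) (1,1)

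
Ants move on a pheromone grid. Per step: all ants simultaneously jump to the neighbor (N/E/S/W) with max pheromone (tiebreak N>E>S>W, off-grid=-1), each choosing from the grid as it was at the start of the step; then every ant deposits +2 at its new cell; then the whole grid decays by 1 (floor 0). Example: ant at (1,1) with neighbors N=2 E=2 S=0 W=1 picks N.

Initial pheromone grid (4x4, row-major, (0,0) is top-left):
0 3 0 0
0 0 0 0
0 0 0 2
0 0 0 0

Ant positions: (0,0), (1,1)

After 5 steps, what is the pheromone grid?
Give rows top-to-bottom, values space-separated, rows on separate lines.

After step 1: ants at (0,1),(0,1)
  0 6 0 0
  0 0 0 0
  0 0 0 1
  0 0 0 0
After step 2: ants at (0,2),(0,2)
  0 5 3 0
  0 0 0 0
  0 0 0 0
  0 0 0 0
After step 3: ants at (0,1),(0,1)
  0 8 2 0
  0 0 0 0
  0 0 0 0
  0 0 0 0
After step 4: ants at (0,2),(0,2)
  0 7 5 0
  0 0 0 0
  0 0 0 0
  0 0 0 0
After step 5: ants at (0,1),(0,1)
  0 10 4 0
  0 0 0 0
  0 0 0 0
  0 0 0 0

0 10 4 0
0 0 0 0
0 0 0 0
0 0 0 0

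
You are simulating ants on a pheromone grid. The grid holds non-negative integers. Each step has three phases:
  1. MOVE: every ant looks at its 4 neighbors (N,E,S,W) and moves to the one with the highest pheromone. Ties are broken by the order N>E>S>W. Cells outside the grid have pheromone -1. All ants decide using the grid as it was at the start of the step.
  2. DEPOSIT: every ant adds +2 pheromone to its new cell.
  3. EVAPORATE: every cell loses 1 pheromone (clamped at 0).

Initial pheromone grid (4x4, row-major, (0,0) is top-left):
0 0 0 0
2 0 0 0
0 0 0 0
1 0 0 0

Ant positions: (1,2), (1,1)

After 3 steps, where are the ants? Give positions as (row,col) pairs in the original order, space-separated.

Step 1: ant0:(1,2)->N->(0,2) | ant1:(1,1)->W->(1,0)
  grid max=3 at (1,0)
Step 2: ant0:(0,2)->E->(0,3) | ant1:(1,0)->N->(0,0)
  grid max=2 at (1,0)
Step 3: ant0:(0,3)->S->(1,3) | ant1:(0,0)->S->(1,0)
  grid max=3 at (1,0)

(1,3) (1,0)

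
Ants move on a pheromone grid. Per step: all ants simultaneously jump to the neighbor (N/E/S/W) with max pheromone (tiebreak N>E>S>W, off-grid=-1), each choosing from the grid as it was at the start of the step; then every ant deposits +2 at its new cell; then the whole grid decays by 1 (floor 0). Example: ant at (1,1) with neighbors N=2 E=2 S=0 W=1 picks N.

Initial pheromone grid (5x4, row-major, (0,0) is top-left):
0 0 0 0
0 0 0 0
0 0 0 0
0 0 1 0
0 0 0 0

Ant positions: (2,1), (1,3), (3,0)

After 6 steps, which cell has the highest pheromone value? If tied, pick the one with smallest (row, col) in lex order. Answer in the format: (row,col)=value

Answer: (0,2)=6

Derivation:
Step 1: ant0:(2,1)->N->(1,1) | ant1:(1,3)->N->(0,3) | ant2:(3,0)->N->(2,0)
  grid max=1 at (0,3)
Step 2: ant0:(1,1)->N->(0,1) | ant1:(0,3)->S->(1,3) | ant2:(2,0)->N->(1,0)
  grid max=1 at (0,1)
Step 3: ant0:(0,1)->E->(0,2) | ant1:(1,3)->N->(0,3) | ant2:(1,0)->N->(0,0)
  grid max=1 at (0,0)
Step 4: ant0:(0,2)->E->(0,3) | ant1:(0,3)->W->(0,2) | ant2:(0,0)->E->(0,1)
  grid max=2 at (0,2)
Step 5: ant0:(0,3)->W->(0,2) | ant1:(0,2)->E->(0,3) | ant2:(0,1)->E->(0,2)
  grid max=5 at (0,2)
Step 6: ant0:(0,2)->E->(0,3) | ant1:(0,3)->W->(0,2) | ant2:(0,2)->E->(0,3)
  grid max=6 at (0,2)
Final grid:
  0 0 6 6
  0 0 0 0
  0 0 0 0
  0 0 0 0
  0 0 0 0
Max pheromone 6 at (0,2)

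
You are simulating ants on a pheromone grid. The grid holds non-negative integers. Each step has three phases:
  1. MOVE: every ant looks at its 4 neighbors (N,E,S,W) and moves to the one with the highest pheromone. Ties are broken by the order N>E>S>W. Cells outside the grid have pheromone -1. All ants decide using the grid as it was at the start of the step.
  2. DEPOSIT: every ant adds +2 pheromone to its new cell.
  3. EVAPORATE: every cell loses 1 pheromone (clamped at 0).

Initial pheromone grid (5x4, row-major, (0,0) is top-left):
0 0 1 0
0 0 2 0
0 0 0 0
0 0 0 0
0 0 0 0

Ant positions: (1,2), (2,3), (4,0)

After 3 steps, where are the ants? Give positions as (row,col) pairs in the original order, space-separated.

Step 1: ant0:(1,2)->N->(0,2) | ant1:(2,3)->N->(1,3) | ant2:(4,0)->N->(3,0)
  grid max=2 at (0,2)
Step 2: ant0:(0,2)->S->(1,2) | ant1:(1,3)->W->(1,2) | ant2:(3,0)->N->(2,0)
  grid max=4 at (1,2)
Step 3: ant0:(1,2)->N->(0,2) | ant1:(1,2)->N->(0,2) | ant2:(2,0)->N->(1,0)
  grid max=4 at (0,2)

(0,2) (0,2) (1,0)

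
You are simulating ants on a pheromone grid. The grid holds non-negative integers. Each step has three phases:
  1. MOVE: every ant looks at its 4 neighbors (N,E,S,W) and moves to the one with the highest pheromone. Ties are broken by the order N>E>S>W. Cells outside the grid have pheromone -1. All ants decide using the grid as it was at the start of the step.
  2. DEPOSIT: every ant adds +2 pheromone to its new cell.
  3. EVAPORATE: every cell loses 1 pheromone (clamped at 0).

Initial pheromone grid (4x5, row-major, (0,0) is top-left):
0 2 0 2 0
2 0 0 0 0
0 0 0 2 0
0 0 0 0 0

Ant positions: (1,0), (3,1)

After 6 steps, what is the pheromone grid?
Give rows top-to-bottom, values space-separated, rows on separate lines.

After step 1: ants at (0,0),(2,1)
  1 1 0 1 0
  1 0 0 0 0
  0 1 0 1 0
  0 0 0 0 0
After step 2: ants at (0,1),(1,1)
  0 2 0 0 0
  0 1 0 0 0
  0 0 0 0 0
  0 0 0 0 0
After step 3: ants at (1,1),(0,1)
  0 3 0 0 0
  0 2 0 0 0
  0 0 0 0 0
  0 0 0 0 0
After step 4: ants at (0,1),(1,1)
  0 4 0 0 0
  0 3 0 0 0
  0 0 0 0 0
  0 0 0 0 0
After step 5: ants at (1,1),(0,1)
  0 5 0 0 0
  0 4 0 0 0
  0 0 0 0 0
  0 0 0 0 0
After step 6: ants at (0,1),(1,1)
  0 6 0 0 0
  0 5 0 0 0
  0 0 0 0 0
  0 0 0 0 0

0 6 0 0 0
0 5 0 0 0
0 0 0 0 0
0 0 0 0 0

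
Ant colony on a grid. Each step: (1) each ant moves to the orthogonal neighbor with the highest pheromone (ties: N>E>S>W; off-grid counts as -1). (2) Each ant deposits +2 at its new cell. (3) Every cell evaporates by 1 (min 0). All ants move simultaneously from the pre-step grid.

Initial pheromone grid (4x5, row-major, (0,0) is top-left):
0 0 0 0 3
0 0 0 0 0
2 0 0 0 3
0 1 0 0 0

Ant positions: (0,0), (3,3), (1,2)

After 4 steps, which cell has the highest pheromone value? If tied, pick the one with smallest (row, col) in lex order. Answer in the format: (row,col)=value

Answer: (0,1)=4

Derivation:
Step 1: ant0:(0,0)->E->(0,1) | ant1:(3,3)->N->(2,3) | ant2:(1,2)->N->(0,2)
  grid max=2 at (0,4)
Step 2: ant0:(0,1)->E->(0,2) | ant1:(2,3)->E->(2,4) | ant2:(0,2)->W->(0,1)
  grid max=3 at (2,4)
Step 3: ant0:(0,2)->W->(0,1) | ant1:(2,4)->N->(1,4) | ant2:(0,1)->E->(0,2)
  grid max=3 at (0,1)
Step 4: ant0:(0,1)->E->(0,2) | ant1:(1,4)->S->(2,4) | ant2:(0,2)->W->(0,1)
  grid max=4 at (0,1)
Final grid:
  0 4 4 0 0
  0 0 0 0 0
  0 0 0 0 3
  0 0 0 0 0
Max pheromone 4 at (0,1)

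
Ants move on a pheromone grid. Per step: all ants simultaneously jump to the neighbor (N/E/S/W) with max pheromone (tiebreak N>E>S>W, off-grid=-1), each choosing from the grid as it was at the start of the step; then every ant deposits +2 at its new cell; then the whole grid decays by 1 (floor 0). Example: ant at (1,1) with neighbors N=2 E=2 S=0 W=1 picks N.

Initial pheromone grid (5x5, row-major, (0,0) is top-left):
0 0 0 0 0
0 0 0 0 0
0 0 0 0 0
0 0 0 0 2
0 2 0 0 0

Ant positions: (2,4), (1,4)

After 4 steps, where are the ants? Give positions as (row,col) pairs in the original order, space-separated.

Step 1: ant0:(2,4)->S->(3,4) | ant1:(1,4)->N->(0,4)
  grid max=3 at (3,4)
Step 2: ant0:(3,4)->N->(2,4) | ant1:(0,4)->S->(1,4)
  grid max=2 at (3,4)
Step 3: ant0:(2,4)->S->(3,4) | ant1:(1,4)->S->(2,4)
  grid max=3 at (3,4)
Step 4: ant0:(3,4)->N->(2,4) | ant1:(2,4)->S->(3,4)
  grid max=4 at (3,4)

(2,4) (3,4)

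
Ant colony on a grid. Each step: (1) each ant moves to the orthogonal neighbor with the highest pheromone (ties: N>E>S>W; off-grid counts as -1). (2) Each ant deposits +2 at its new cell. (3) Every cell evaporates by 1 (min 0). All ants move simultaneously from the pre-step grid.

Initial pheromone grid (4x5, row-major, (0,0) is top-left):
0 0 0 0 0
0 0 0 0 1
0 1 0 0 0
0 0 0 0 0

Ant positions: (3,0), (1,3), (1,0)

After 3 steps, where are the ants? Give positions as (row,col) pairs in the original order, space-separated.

Step 1: ant0:(3,0)->N->(2,0) | ant1:(1,3)->E->(1,4) | ant2:(1,0)->N->(0,0)
  grid max=2 at (1,4)
Step 2: ant0:(2,0)->N->(1,0) | ant1:(1,4)->N->(0,4) | ant2:(0,0)->E->(0,1)
  grid max=1 at (0,1)
Step 3: ant0:(1,0)->N->(0,0) | ant1:(0,4)->S->(1,4) | ant2:(0,1)->E->(0,2)
  grid max=2 at (1,4)

(0,0) (1,4) (0,2)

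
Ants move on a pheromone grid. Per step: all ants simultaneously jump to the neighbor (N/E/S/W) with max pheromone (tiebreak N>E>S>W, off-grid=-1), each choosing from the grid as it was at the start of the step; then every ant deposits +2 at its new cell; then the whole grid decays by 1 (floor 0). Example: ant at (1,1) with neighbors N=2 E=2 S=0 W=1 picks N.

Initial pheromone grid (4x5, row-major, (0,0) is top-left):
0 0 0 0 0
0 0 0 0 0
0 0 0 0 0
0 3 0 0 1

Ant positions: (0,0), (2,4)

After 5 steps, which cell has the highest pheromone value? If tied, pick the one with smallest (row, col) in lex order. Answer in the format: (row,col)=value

Step 1: ant0:(0,0)->E->(0,1) | ant1:(2,4)->S->(3,4)
  grid max=2 at (3,1)
Step 2: ant0:(0,1)->E->(0,2) | ant1:(3,4)->N->(2,4)
  grid max=1 at (0,2)
Step 3: ant0:(0,2)->E->(0,3) | ant1:(2,4)->S->(3,4)
  grid max=2 at (3,4)
Step 4: ant0:(0,3)->E->(0,4) | ant1:(3,4)->N->(2,4)
  grid max=1 at (0,4)
Step 5: ant0:(0,4)->S->(1,4) | ant1:(2,4)->S->(3,4)
  grid max=2 at (3,4)
Final grid:
  0 0 0 0 0
  0 0 0 0 1
  0 0 0 0 0
  0 0 0 0 2
Max pheromone 2 at (3,4)

Answer: (3,4)=2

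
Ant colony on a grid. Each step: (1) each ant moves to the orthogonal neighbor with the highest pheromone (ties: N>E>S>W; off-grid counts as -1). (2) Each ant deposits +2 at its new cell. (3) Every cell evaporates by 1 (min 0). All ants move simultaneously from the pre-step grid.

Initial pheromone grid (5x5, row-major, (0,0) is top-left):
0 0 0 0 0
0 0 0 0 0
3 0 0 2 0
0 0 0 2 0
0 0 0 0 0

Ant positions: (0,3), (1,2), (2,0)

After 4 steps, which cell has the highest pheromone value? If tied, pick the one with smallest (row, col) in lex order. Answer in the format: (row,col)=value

Answer: (1,4)=3

Derivation:
Step 1: ant0:(0,3)->E->(0,4) | ant1:(1,2)->N->(0,2) | ant2:(2,0)->N->(1,0)
  grid max=2 at (2,0)
Step 2: ant0:(0,4)->S->(1,4) | ant1:(0,2)->E->(0,3) | ant2:(1,0)->S->(2,0)
  grid max=3 at (2,0)
Step 3: ant0:(1,4)->N->(0,4) | ant1:(0,3)->E->(0,4) | ant2:(2,0)->N->(1,0)
  grid max=3 at (0,4)
Step 4: ant0:(0,4)->S->(1,4) | ant1:(0,4)->S->(1,4) | ant2:(1,0)->S->(2,0)
  grid max=3 at (1,4)
Final grid:
  0 0 0 0 2
  0 0 0 0 3
  3 0 0 0 0
  0 0 0 0 0
  0 0 0 0 0
Max pheromone 3 at (1,4)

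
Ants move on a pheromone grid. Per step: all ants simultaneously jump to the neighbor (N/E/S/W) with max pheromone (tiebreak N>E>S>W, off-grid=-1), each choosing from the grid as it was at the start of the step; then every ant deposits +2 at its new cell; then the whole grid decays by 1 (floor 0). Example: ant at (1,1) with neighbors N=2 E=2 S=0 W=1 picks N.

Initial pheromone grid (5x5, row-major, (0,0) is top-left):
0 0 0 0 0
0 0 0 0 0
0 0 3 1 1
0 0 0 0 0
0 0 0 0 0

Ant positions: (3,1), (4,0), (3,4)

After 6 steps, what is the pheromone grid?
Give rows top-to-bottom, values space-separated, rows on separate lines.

After step 1: ants at (2,1),(3,0),(2,4)
  0 0 0 0 0
  0 0 0 0 0
  0 1 2 0 2
  1 0 0 0 0
  0 0 0 0 0
After step 2: ants at (2,2),(2,0),(1,4)
  0 0 0 0 0
  0 0 0 0 1
  1 0 3 0 1
  0 0 0 0 0
  0 0 0 0 0
After step 3: ants at (1,2),(1,0),(2,4)
  0 0 0 0 0
  1 0 1 0 0
  0 0 2 0 2
  0 0 0 0 0
  0 0 0 0 0
After step 4: ants at (2,2),(0,0),(1,4)
  1 0 0 0 0
  0 0 0 0 1
  0 0 3 0 1
  0 0 0 0 0
  0 0 0 0 0
After step 5: ants at (1,2),(0,1),(2,4)
  0 1 0 0 0
  0 0 1 0 0
  0 0 2 0 2
  0 0 0 0 0
  0 0 0 0 0
After step 6: ants at (2,2),(0,2),(1,4)
  0 0 1 0 0
  0 0 0 0 1
  0 0 3 0 1
  0 0 0 0 0
  0 0 0 0 0

0 0 1 0 0
0 0 0 0 1
0 0 3 0 1
0 0 0 0 0
0 0 0 0 0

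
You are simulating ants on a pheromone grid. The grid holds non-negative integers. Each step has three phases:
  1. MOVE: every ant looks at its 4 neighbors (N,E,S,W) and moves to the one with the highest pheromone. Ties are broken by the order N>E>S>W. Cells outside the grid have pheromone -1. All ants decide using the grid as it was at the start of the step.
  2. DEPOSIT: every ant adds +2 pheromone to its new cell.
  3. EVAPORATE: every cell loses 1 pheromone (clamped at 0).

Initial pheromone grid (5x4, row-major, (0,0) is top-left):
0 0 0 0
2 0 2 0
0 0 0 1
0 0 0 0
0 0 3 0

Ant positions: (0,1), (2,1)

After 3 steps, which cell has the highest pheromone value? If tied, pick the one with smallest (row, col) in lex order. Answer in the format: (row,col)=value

Step 1: ant0:(0,1)->E->(0,2) | ant1:(2,1)->N->(1,1)
  grid max=2 at (4,2)
Step 2: ant0:(0,2)->S->(1,2) | ant1:(1,1)->E->(1,2)
  grid max=4 at (1,2)
Step 3: ant0:(1,2)->N->(0,2) | ant1:(1,2)->N->(0,2)
  grid max=3 at (0,2)
Final grid:
  0 0 3 0
  0 0 3 0
  0 0 0 0
  0 0 0 0
  0 0 0 0
Max pheromone 3 at (0,2)

Answer: (0,2)=3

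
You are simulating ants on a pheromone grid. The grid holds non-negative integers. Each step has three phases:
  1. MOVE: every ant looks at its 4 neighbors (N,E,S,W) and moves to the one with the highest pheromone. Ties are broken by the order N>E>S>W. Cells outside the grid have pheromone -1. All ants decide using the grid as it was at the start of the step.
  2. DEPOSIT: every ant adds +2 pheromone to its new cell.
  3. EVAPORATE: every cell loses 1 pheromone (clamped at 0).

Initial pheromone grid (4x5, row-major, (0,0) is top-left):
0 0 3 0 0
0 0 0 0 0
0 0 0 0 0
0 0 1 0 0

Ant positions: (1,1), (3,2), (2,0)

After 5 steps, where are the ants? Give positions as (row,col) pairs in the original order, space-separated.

Step 1: ant0:(1,1)->N->(0,1) | ant1:(3,2)->N->(2,2) | ant2:(2,0)->N->(1,0)
  grid max=2 at (0,2)
Step 2: ant0:(0,1)->E->(0,2) | ant1:(2,2)->N->(1,2) | ant2:(1,0)->N->(0,0)
  grid max=3 at (0,2)
Step 3: ant0:(0,2)->S->(1,2) | ant1:(1,2)->N->(0,2) | ant2:(0,0)->E->(0,1)
  grid max=4 at (0,2)
Step 4: ant0:(1,2)->N->(0,2) | ant1:(0,2)->S->(1,2) | ant2:(0,1)->E->(0,2)
  grid max=7 at (0,2)
Step 5: ant0:(0,2)->S->(1,2) | ant1:(1,2)->N->(0,2) | ant2:(0,2)->S->(1,2)
  grid max=8 at (0,2)

(1,2) (0,2) (1,2)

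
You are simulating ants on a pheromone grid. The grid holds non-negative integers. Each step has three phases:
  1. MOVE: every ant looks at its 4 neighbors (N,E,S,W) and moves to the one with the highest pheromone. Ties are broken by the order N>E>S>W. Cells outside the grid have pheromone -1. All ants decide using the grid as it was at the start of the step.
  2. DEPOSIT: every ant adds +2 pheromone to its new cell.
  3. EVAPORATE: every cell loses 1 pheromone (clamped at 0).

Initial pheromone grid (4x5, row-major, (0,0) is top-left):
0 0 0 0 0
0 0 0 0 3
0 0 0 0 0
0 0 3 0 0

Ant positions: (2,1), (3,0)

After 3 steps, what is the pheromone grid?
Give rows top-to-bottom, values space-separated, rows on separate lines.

After step 1: ants at (1,1),(2,0)
  0 0 0 0 0
  0 1 0 0 2
  1 0 0 0 0
  0 0 2 0 0
After step 2: ants at (0,1),(1,0)
  0 1 0 0 0
  1 0 0 0 1
  0 0 0 0 0
  0 0 1 0 0
After step 3: ants at (0,2),(0,0)
  1 0 1 0 0
  0 0 0 0 0
  0 0 0 0 0
  0 0 0 0 0

1 0 1 0 0
0 0 0 0 0
0 0 0 0 0
0 0 0 0 0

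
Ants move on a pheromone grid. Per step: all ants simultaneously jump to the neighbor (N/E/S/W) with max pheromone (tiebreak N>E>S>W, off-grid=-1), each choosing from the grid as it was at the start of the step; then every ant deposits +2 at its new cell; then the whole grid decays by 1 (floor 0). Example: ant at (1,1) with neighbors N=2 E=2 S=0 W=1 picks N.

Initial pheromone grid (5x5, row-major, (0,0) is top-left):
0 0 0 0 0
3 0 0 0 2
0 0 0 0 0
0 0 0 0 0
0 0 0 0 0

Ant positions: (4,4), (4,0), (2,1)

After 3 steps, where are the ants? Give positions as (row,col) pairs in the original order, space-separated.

Step 1: ant0:(4,4)->N->(3,4) | ant1:(4,0)->N->(3,0) | ant2:(2,1)->N->(1,1)
  grid max=2 at (1,0)
Step 2: ant0:(3,4)->N->(2,4) | ant1:(3,0)->N->(2,0) | ant2:(1,1)->W->(1,0)
  grid max=3 at (1,0)
Step 3: ant0:(2,4)->N->(1,4) | ant1:(2,0)->N->(1,0) | ant2:(1,0)->S->(2,0)
  grid max=4 at (1,0)

(1,4) (1,0) (2,0)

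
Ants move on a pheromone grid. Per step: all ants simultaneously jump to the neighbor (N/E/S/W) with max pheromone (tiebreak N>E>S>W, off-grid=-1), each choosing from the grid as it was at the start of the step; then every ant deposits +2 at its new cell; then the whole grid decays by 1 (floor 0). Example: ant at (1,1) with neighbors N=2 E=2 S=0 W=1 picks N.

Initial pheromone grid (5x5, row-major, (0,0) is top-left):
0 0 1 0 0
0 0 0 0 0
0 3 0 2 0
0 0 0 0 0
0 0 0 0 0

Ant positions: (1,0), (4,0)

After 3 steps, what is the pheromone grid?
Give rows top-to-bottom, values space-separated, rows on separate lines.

After step 1: ants at (0,0),(3,0)
  1 0 0 0 0
  0 0 0 0 0
  0 2 0 1 0
  1 0 0 0 0
  0 0 0 0 0
After step 2: ants at (0,1),(2,0)
  0 1 0 0 0
  0 0 0 0 0
  1 1 0 0 0
  0 0 0 0 0
  0 0 0 0 0
After step 3: ants at (0,2),(2,1)
  0 0 1 0 0
  0 0 0 0 0
  0 2 0 0 0
  0 0 0 0 0
  0 0 0 0 0

0 0 1 0 0
0 0 0 0 0
0 2 0 0 0
0 0 0 0 0
0 0 0 0 0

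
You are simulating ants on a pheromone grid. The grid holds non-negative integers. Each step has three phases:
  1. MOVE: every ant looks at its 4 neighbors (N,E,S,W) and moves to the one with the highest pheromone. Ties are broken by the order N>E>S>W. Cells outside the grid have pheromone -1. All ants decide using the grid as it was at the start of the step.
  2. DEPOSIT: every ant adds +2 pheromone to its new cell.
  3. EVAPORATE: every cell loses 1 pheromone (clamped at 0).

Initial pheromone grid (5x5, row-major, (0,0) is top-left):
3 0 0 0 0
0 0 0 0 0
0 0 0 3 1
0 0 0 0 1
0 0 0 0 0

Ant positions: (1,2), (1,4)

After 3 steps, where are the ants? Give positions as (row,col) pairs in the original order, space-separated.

Step 1: ant0:(1,2)->N->(0,2) | ant1:(1,4)->S->(2,4)
  grid max=2 at (0,0)
Step 2: ant0:(0,2)->E->(0,3) | ant1:(2,4)->W->(2,3)
  grid max=3 at (2,3)
Step 3: ant0:(0,3)->E->(0,4) | ant1:(2,3)->E->(2,4)
  grid max=2 at (2,3)

(0,4) (2,4)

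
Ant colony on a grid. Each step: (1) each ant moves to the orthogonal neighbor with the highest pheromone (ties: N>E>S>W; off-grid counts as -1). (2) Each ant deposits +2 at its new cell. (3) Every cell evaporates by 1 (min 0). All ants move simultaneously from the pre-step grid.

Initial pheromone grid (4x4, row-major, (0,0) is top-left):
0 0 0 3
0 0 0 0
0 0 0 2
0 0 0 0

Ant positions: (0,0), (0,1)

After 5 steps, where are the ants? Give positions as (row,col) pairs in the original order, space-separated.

Step 1: ant0:(0,0)->E->(0,1) | ant1:(0,1)->E->(0,2)
  grid max=2 at (0,3)
Step 2: ant0:(0,1)->E->(0,2) | ant1:(0,2)->E->(0,3)
  grid max=3 at (0,3)
Step 3: ant0:(0,2)->E->(0,3) | ant1:(0,3)->W->(0,2)
  grid max=4 at (0,3)
Step 4: ant0:(0,3)->W->(0,2) | ant1:(0,2)->E->(0,3)
  grid max=5 at (0,3)
Step 5: ant0:(0,2)->E->(0,3) | ant1:(0,3)->W->(0,2)
  grid max=6 at (0,3)

(0,3) (0,2)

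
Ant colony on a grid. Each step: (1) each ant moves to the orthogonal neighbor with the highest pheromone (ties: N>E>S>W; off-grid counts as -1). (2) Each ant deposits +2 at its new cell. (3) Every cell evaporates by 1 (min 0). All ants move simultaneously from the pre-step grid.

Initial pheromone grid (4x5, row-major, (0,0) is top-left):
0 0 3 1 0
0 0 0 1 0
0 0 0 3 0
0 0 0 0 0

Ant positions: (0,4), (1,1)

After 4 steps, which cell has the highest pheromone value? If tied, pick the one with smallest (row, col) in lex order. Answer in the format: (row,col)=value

Step 1: ant0:(0,4)->W->(0,3) | ant1:(1,1)->N->(0,1)
  grid max=2 at (0,2)
Step 2: ant0:(0,3)->W->(0,2) | ant1:(0,1)->E->(0,2)
  grid max=5 at (0,2)
Step 3: ant0:(0,2)->E->(0,3) | ant1:(0,2)->E->(0,3)
  grid max=4 at (0,2)
Step 4: ant0:(0,3)->W->(0,2) | ant1:(0,3)->W->(0,2)
  grid max=7 at (0,2)
Final grid:
  0 0 7 3 0
  0 0 0 0 0
  0 0 0 0 0
  0 0 0 0 0
Max pheromone 7 at (0,2)

Answer: (0,2)=7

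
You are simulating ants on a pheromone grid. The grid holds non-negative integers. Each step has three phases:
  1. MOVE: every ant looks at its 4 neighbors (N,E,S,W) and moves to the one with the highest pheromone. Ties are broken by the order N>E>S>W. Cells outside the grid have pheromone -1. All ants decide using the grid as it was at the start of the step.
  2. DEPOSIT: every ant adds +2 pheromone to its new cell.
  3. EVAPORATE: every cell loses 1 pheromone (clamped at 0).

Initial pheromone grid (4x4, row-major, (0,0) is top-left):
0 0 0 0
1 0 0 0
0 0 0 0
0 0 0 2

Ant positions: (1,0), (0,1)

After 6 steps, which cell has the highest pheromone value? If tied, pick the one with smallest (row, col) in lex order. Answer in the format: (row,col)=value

Step 1: ant0:(1,0)->N->(0,0) | ant1:(0,1)->E->(0,2)
  grid max=1 at (0,0)
Step 2: ant0:(0,0)->E->(0,1) | ant1:(0,2)->E->(0,3)
  grid max=1 at (0,1)
Step 3: ant0:(0,1)->E->(0,2) | ant1:(0,3)->S->(1,3)
  grid max=1 at (0,2)
Step 4: ant0:(0,2)->E->(0,3) | ant1:(1,3)->N->(0,3)
  grid max=3 at (0,3)
Step 5: ant0:(0,3)->S->(1,3) | ant1:(0,3)->S->(1,3)
  grid max=3 at (1,3)
Step 6: ant0:(1,3)->N->(0,3) | ant1:(1,3)->N->(0,3)
  grid max=5 at (0,3)
Final grid:
  0 0 0 5
  0 0 0 2
  0 0 0 0
  0 0 0 0
Max pheromone 5 at (0,3)

Answer: (0,3)=5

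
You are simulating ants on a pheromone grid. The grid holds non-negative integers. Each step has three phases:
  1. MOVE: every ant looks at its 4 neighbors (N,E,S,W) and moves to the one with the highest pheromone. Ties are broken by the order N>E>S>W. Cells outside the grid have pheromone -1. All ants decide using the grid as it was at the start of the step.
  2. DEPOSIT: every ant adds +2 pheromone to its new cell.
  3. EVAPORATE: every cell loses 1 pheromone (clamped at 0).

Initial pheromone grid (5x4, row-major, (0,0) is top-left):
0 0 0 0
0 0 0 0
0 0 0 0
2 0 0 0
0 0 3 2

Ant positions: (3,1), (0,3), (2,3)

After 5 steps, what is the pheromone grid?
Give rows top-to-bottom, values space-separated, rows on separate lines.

After step 1: ants at (3,0),(1,3),(1,3)
  0 0 0 0
  0 0 0 3
  0 0 0 0
  3 0 0 0
  0 0 2 1
After step 2: ants at (2,0),(0,3),(0,3)
  0 0 0 3
  0 0 0 2
  1 0 0 0
  2 0 0 0
  0 0 1 0
After step 3: ants at (3,0),(1,3),(1,3)
  0 0 0 2
  0 0 0 5
  0 0 0 0
  3 0 0 0
  0 0 0 0
After step 4: ants at (2,0),(0,3),(0,3)
  0 0 0 5
  0 0 0 4
  1 0 0 0
  2 0 0 0
  0 0 0 0
After step 5: ants at (3,0),(1,3),(1,3)
  0 0 0 4
  0 0 0 7
  0 0 0 0
  3 0 0 0
  0 0 0 0

0 0 0 4
0 0 0 7
0 0 0 0
3 0 0 0
0 0 0 0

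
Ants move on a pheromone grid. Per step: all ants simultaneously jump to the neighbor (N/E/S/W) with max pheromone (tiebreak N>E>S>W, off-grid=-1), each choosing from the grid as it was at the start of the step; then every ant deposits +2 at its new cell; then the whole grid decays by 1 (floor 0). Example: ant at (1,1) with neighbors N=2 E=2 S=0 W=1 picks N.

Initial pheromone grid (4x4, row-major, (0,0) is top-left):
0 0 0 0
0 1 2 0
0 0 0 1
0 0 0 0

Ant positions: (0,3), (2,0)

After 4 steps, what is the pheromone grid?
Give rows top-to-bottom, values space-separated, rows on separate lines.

After step 1: ants at (1,3),(1,0)
  0 0 0 0
  1 0 1 1
  0 0 0 0
  0 0 0 0
After step 2: ants at (1,2),(0,0)
  1 0 0 0
  0 0 2 0
  0 0 0 0
  0 0 0 0
After step 3: ants at (0,2),(0,1)
  0 1 1 0
  0 0 1 0
  0 0 0 0
  0 0 0 0
After step 4: ants at (1,2),(0,2)
  0 0 2 0
  0 0 2 0
  0 0 0 0
  0 0 0 0

0 0 2 0
0 0 2 0
0 0 0 0
0 0 0 0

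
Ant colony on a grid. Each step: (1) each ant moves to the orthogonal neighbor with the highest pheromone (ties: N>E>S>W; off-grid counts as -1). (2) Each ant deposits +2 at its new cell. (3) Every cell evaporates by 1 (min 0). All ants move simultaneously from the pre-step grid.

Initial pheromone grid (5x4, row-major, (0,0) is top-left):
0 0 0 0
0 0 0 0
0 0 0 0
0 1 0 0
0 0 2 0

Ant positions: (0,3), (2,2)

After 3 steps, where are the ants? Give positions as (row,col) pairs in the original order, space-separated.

Step 1: ant0:(0,3)->S->(1,3) | ant1:(2,2)->N->(1,2)
  grid max=1 at (1,2)
Step 2: ant0:(1,3)->W->(1,2) | ant1:(1,2)->E->(1,3)
  grid max=2 at (1,2)
Step 3: ant0:(1,2)->E->(1,3) | ant1:(1,3)->W->(1,2)
  grid max=3 at (1,2)

(1,3) (1,2)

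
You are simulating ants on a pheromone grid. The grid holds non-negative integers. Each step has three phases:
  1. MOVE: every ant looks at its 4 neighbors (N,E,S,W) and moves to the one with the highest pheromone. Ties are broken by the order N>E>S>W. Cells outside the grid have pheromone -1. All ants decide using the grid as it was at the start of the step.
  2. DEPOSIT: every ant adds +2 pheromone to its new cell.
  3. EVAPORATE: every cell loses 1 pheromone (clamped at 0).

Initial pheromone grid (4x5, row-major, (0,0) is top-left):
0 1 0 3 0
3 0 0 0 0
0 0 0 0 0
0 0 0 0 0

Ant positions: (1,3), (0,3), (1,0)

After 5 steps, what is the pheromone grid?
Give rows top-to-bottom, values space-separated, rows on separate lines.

After step 1: ants at (0,3),(0,4),(0,0)
  1 0 0 4 1
  2 0 0 0 0
  0 0 0 0 0
  0 0 0 0 0
After step 2: ants at (0,4),(0,3),(1,0)
  0 0 0 5 2
  3 0 0 0 0
  0 0 0 0 0
  0 0 0 0 0
After step 3: ants at (0,3),(0,4),(0,0)
  1 0 0 6 3
  2 0 0 0 0
  0 0 0 0 0
  0 0 0 0 0
After step 4: ants at (0,4),(0,3),(1,0)
  0 0 0 7 4
  3 0 0 0 0
  0 0 0 0 0
  0 0 0 0 0
After step 5: ants at (0,3),(0,4),(0,0)
  1 0 0 8 5
  2 0 0 0 0
  0 0 0 0 0
  0 0 0 0 0

1 0 0 8 5
2 0 0 0 0
0 0 0 0 0
0 0 0 0 0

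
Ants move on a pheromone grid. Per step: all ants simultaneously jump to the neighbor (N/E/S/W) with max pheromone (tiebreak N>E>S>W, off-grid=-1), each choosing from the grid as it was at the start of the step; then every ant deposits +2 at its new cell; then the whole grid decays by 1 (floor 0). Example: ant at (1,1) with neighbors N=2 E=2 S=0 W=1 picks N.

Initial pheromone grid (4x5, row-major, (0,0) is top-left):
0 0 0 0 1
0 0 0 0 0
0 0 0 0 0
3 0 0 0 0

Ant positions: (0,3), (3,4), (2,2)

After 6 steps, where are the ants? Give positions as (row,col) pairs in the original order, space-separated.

Step 1: ant0:(0,3)->E->(0,4) | ant1:(3,4)->N->(2,4) | ant2:(2,2)->N->(1,2)
  grid max=2 at (0,4)
Step 2: ant0:(0,4)->S->(1,4) | ant1:(2,4)->N->(1,4) | ant2:(1,2)->N->(0,2)
  grid max=3 at (1,4)
Step 3: ant0:(1,4)->N->(0,4) | ant1:(1,4)->N->(0,4) | ant2:(0,2)->E->(0,3)
  grid max=4 at (0,4)
Step 4: ant0:(0,4)->S->(1,4) | ant1:(0,4)->S->(1,4) | ant2:(0,3)->E->(0,4)
  grid max=5 at (0,4)
Step 5: ant0:(1,4)->N->(0,4) | ant1:(1,4)->N->(0,4) | ant2:(0,4)->S->(1,4)
  grid max=8 at (0,4)
Step 6: ant0:(0,4)->S->(1,4) | ant1:(0,4)->S->(1,4) | ant2:(1,4)->N->(0,4)
  grid max=9 at (0,4)

(1,4) (1,4) (0,4)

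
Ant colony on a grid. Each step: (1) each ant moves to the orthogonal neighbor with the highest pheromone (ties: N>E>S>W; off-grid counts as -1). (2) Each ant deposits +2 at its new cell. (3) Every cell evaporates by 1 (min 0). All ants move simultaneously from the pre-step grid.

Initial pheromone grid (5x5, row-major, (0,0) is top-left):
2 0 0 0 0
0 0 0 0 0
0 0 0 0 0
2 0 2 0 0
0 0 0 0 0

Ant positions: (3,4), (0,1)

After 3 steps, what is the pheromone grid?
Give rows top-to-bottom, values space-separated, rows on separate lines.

After step 1: ants at (2,4),(0,0)
  3 0 0 0 0
  0 0 0 0 0
  0 0 0 0 1
  1 0 1 0 0
  0 0 0 0 0
After step 2: ants at (1,4),(0,1)
  2 1 0 0 0
  0 0 0 0 1
  0 0 0 0 0
  0 0 0 0 0
  0 0 0 0 0
After step 3: ants at (0,4),(0,0)
  3 0 0 0 1
  0 0 0 0 0
  0 0 0 0 0
  0 0 0 0 0
  0 0 0 0 0

3 0 0 0 1
0 0 0 0 0
0 0 0 0 0
0 0 0 0 0
0 0 0 0 0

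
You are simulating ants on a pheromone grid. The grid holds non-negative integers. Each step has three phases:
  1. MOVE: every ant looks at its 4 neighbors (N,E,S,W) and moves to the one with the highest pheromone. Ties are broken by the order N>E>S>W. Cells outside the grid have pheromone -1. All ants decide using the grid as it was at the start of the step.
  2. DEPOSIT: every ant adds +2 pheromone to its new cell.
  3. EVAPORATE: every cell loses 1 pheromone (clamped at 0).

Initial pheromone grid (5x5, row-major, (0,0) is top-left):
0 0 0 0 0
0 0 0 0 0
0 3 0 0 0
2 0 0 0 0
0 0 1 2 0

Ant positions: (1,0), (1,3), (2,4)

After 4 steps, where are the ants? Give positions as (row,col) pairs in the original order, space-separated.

Step 1: ant0:(1,0)->N->(0,0) | ant1:(1,3)->N->(0,3) | ant2:(2,4)->N->(1,4)
  grid max=2 at (2,1)
Step 2: ant0:(0,0)->E->(0,1) | ant1:(0,3)->E->(0,4) | ant2:(1,4)->N->(0,4)
  grid max=3 at (0,4)
Step 3: ant0:(0,1)->E->(0,2) | ant1:(0,4)->S->(1,4) | ant2:(0,4)->S->(1,4)
  grid max=3 at (1,4)
Step 4: ant0:(0,2)->E->(0,3) | ant1:(1,4)->N->(0,4) | ant2:(1,4)->N->(0,4)
  grid max=5 at (0,4)

(0,3) (0,4) (0,4)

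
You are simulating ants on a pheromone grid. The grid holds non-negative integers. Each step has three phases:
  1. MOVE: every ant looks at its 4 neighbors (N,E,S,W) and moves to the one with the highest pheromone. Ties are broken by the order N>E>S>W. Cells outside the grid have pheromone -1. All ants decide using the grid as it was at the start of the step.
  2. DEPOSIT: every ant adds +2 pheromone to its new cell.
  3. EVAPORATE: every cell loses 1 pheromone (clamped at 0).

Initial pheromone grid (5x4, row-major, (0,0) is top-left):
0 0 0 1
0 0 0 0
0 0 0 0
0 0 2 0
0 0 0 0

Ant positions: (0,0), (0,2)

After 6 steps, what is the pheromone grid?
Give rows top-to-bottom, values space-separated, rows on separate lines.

After step 1: ants at (0,1),(0,3)
  0 1 0 2
  0 0 0 0
  0 0 0 0
  0 0 1 0
  0 0 0 0
After step 2: ants at (0,2),(1,3)
  0 0 1 1
  0 0 0 1
  0 0 0 0
  0 0 0 0
  0 0 0 0
After step 3: ants at (0,3),(0,3)
  0 0 0 4
  0 0 0 0
  0 0 0 0
  0 0 0 0
  0 0 0 0
After step 4: ants at (1,3),(1,3)
  0 0 0 3
  0 0 0 3
  0 0 0 0
  0 0 0 0
  0 0 0 0
After step 5: ants at (0,3),(0,3)
  0 0 0 6
  0 0 0 2
  0 0 0 0
  0 0 0 0
  0 0 0 0
After step 6: ants at (1,3),(1,3)
  0 0 0 5
  0 0 0 5
  0 0 0 0
  0 0 0 0
  0 0 0 0

0 0 0 5
0 0 0 5
0 0 0 0
0 0 0 0
0 0 0 0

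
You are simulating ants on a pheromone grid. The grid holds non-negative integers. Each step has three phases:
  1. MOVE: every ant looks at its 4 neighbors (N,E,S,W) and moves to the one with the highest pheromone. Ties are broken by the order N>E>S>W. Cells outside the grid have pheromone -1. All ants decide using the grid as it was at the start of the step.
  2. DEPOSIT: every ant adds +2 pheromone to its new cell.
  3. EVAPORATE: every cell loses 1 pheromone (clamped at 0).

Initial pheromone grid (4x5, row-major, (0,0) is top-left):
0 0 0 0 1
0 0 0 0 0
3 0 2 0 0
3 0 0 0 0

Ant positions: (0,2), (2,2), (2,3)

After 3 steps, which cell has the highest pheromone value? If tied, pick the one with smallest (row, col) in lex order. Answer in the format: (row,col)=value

Answer: (2,2)=5

Derivation:
Step 1: ant0:(0,2)->E->(0,3) | ant1:(2,2)->N->(1,2) | ant2:(2,3)->W->(2,2)
  grid max=3 at (2,2)
Step 2: ant0:(0,3)->E->(0,4) | ant1:(1,2)->S->(2,2) | ant2:(2,2)->N->(1,2)
  grid max=4 at (2,2)
Step 3: ant0:(0,4)->S->(1,4) | ant1:(2,2)->N->(1,2) | ant2:(1,2)->S->(2,2)
  grid max=5 at (2,2)
Final grid:
  0 0 0 0 0
  0 0 3 0 1
  0 0 5 0 0
  0 0 0 0 0
Max pheromone 5 at (2,2)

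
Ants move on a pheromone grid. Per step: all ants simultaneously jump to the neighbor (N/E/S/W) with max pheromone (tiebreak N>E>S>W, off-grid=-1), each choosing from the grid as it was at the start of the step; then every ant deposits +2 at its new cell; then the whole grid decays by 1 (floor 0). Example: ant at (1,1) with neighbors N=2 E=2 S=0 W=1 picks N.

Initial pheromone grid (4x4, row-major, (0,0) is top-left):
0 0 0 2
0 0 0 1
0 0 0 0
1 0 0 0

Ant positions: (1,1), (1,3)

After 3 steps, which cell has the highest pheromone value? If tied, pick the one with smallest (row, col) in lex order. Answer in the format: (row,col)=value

Answer: (0,3)=5

Derivation:
Step 1: ant0:(1,1)->N->(0,1) | ant1:(1,3)->N->(0,3)
  grid max=3 at (0,3)
Step 2: ant0:(0,1)->E->(0,2) | ant1:(0,3)->S->(1,3)
  grid max=2 at (0,3)
Step 3: ant0:(0,2)->E->(0,3) | ant1:(1,3)->N->(0,3)
  grid max=5 at (0,3)
Final grid:
  0 0 0 5
  0 0 0 0
  0 0 0 0
  0 0 0 0
Max pheromone 5 at (0,3)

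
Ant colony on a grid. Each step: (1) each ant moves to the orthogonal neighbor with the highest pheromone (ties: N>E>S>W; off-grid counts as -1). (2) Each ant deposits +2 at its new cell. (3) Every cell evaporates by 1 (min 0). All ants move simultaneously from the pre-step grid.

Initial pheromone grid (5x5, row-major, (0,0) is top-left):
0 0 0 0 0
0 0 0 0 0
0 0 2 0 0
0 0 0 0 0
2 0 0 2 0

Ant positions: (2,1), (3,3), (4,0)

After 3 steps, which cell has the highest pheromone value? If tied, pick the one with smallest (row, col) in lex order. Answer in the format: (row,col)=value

Step 1: ant0:(2,1)->E->(2,2) | ant1:(3,3)->S->(4,3) | ant2:(4,0)->N->(3,0)
  grid max=3 at (2,2)
Step 2: ant0:(2,2)->N->(1,2) | ant1:(4,3)->N->(3,3) | ant2:(3,0)->S->(4,0)
  grid max=2 at (2,2)
Step 3: ant0:(1,2)->S->(2,2) | ant1:(3,3)->S->(4,3) | ant2:(4,0)->N->(3,0)
  grid max=3 at (2,2)
Final grid:
  0 0 0 0 0
  0 0 0 0 0
  0 0 3 0 0
  1 0 0 0 0
  1 0 0 3 0
Max pheromone 3 at (2,2)

Answer: (2,2)=3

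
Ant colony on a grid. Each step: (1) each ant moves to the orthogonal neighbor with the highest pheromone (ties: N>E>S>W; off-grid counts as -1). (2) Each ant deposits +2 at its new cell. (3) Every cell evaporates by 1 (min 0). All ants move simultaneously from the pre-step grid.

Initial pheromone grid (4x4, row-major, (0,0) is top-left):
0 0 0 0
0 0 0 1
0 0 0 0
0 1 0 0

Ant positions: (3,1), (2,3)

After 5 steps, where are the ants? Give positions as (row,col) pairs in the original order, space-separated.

Step 1: ant0:(3,1)->N->(2,1) | ant1:(2,3)->N->(1,3)
  grid max=2 at (1,3)
Step 2: ant0:(2,1)->N->(1,1) | ant1:(1,3)->N->(0,3)
  grid max=1 at (0,3)
Step 3: ant0:(1,1)->N->(0,1) | ant1:(0,3)->S->(1,3)
  grid max=2 at (1,3)
Step 4: ant0:(0,1)->E->(0,2) | ant1:(1,3)->N->(0,3)
  grid max=1 at (0,2)
Step 5: ant0:(0,2)->E->(0,3) | ant1:(0,3)->S->(1,3)
  grid max=2 at (0,3)

(0,3) (1,3)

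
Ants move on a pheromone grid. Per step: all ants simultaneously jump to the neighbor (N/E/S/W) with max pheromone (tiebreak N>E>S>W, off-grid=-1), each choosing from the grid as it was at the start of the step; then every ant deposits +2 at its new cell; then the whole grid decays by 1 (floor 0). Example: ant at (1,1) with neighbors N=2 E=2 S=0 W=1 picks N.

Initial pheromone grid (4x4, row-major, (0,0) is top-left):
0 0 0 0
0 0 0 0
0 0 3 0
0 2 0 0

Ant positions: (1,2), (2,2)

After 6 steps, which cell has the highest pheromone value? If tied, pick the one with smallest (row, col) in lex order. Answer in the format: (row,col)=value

Step 1: ant0:(1,2)->S->(2,2) | ant1:(2,2)->N->(1,2)
  grid max=4 at (2,2)
Step 2: ant0:(2,2)->N->(1,2) | ant1:(1,2)->S->(2,2)
  grid max=5 at (2,2)
Step 3: ant0:(1,2)->S->(2,2) | ant1:(2,2)->N->(1,2)
  grid max=6 at (2,2)
Step 4: ant0:(2,2)->N->(1,2) | ant1:(1,2)->S->(2,2)
  grid max=7 at (2,2)
Step 5: ant0:(1,2)->S->(2,2) | ant1:(2,2)->N->(1,2)
  grid max=8 at (2,2)
Step 6: ant0:(2,2)->N->(1,2) | ant1:(1,2)->S->(2,2)
  grid max=9 at (2,2)
Final grid:
  0 0 0 0
  0 0 6 0
  0 0 9 0
  0 0 0 0
Max pheromone 9 at (2,2)

Answer: (2,2)=9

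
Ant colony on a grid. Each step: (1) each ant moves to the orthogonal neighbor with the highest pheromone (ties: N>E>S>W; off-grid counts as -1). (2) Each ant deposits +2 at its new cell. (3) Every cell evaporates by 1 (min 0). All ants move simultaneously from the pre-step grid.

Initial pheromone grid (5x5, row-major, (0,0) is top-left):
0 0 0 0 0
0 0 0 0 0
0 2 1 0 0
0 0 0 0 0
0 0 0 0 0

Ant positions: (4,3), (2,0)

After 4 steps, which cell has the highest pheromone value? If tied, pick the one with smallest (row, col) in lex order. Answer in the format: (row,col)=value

Answer: (2,1)=2

Derivation:
Step 1: ant0:(4,3)->N->(3,3) | ant1:(2,0)->E->(2,1)
  grid max=3 at (2,1)
Step 2: ant0:(3,3)->N->(2,3) | ant1:(2,1)->N->(1,1)
  grid max=2 at (2,1)
Step 3: ant0:(2,3)->N->(1,3) | ant1:(1,1)->S->(2,1)
  grid max=3 at (2,1)
Step 4: ant0:(1,3)->N->(0,3) | ant1:(2,1)->N->(1,1)
  grid max=2 at (2,1)
Final grid:
  0 0 0 1 0
  0 1 0 0 0
  0 2 0 0 0
  0 0 0 0 0
  0 0 0 0 0
Max pheromone 2 at (2,1)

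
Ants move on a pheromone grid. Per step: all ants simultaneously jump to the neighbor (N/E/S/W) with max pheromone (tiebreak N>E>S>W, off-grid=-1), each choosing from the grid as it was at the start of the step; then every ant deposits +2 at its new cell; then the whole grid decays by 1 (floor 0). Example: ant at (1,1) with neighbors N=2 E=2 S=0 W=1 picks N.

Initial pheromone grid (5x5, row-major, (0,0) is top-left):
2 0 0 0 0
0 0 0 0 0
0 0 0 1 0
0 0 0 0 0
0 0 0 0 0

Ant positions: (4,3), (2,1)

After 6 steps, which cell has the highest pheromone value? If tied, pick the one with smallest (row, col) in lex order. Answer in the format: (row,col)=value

Answer: (0,3)=5

Derivation:
Step 1: ant0:(4,3)->N->(3,3) | ant1:(2,1)->N->(1,1)
  grid max=1 at (0,0)
Step 2: ant0:(3,3)->N->(2,3) | ant1:(1,1)->N->(0,1)
  grid max=1 at (0,1)
Step 3: ant0:(2,3)->N->(1,3) | ant1:(0,1)->E->(0,2)
  grid max=1 at (0,2)
Step 4: ant0:(1,3)->N->(0,3) | ant1:(0,2)->E->(0,3)
  grid max=3 at (0,3)
Step 5: ant0:(0,3)->E->(0,4) | ant1:(0,3)->E->(0,4)
  grid max=3 at (0,4)
Step 6: ant0:(0,4)->W->(0,3) | ant1:(0,4)->W->(0,3)
  grid max=5 at (0,3)
Final grid:
  0 0 0 5 2
  0 0 0 0 0
  0 0 0 0 0
  0 0 0 0 0
  0 0 0 0 0
Max pheromone 5 at (0,3)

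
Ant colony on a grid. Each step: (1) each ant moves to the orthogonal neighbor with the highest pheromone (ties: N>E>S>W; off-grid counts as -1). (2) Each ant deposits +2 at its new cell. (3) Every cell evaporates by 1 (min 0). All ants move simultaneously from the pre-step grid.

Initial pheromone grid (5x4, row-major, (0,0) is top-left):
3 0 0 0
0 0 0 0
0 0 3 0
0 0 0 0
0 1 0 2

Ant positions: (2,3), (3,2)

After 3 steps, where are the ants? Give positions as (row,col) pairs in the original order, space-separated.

Step 1: ant0:(2,3)->W->(2,2) | ant1:(3,2)->N->(2,2)
  grid max=6 at (2,2)
Step 2: ant0:(2,2)->N->(1,2) | ant1:(2,2)->N->(1,2)
  grid max=5 at (2,2)
Step 3: ant0:(1,2)->S->(2,2) | ant1:(1,2)->S->(2,2)
  grid max=8 at (2,2)

(2,2) (2,2)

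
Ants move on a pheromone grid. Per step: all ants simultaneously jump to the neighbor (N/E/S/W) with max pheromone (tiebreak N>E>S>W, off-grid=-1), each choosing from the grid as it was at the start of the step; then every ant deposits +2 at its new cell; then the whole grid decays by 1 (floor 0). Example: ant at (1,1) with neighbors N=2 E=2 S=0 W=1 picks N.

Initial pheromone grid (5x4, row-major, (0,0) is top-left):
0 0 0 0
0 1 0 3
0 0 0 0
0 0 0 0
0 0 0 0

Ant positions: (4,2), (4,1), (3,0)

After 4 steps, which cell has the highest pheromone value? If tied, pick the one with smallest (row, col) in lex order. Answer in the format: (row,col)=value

Answer: (3,1)=4

Derivation:
Step 1: ant0:(4,2)->N->(3,2) | ant1:(4,1)->N->(3,1) | ant2:(3,0)->N->(2,0)
  grid max=2 at (1,3)
Step 2: ant0:(3,2)->W->(3,1) | ant1:(3,1)->E->(3,2) | ant2:(2,0)->N->(1,0)
  grid max=2 at (3,1)
Step 3: ant0:(3,1)->E->(3,2) | ant1:(3,2)->W->(3,1) | ant2:(1,0)->N->(0,0)
  grid max=3 at (3,1)
Step 4: ant0:(3,2)->W->(3,1) | ant1:(3,1)->E->(3,2) | ant2:(0,0)->E->(0,1)
  grid max=4 at (3,1)
Final grid:
  0 1 0 0
  0 0 0 0
  0 0 0 0
  0 4 4 0
  0 0 0 0
Max pheromone 4 at (3,1)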